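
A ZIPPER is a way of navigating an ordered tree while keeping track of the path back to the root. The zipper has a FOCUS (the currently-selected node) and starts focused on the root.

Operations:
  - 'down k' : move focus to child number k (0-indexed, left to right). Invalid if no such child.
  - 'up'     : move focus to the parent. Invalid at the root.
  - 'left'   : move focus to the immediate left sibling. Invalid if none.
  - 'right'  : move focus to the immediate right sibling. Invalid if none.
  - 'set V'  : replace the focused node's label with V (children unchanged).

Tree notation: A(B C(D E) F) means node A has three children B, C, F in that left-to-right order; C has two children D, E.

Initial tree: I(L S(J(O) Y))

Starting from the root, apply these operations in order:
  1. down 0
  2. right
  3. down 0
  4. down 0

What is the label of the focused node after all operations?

Answer: O

Derivation:
Step 1 (down 0): focus=L path=0 depth=1 children=[] left=[] right=['S'] parent=I
Step 2 (right): focus=S path=1 depth=1 children=['J', 'Y'] left=['L'] right=[] parent=I
Step 3 (down 0): focus=J path=1/0 depth=2 children=['O'] left=[] right=['Y'] parent=S
Step 4 (down 0): focus=O path=1/0/0 depth=3 children=[] left=[] right=[] parent=J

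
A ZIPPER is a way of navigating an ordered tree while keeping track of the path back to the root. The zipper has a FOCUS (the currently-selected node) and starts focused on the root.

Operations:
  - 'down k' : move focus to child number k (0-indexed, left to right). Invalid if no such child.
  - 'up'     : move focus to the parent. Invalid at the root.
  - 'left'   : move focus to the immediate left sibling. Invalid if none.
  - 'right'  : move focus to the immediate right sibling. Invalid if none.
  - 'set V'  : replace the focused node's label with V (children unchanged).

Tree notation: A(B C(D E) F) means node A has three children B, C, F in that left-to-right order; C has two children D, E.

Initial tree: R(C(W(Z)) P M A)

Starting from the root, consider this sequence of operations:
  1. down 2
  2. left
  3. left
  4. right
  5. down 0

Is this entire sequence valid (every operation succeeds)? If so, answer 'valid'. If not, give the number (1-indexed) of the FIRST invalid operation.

Answer: 5

Derivation:
Step 1 (down 2): focus=M path=2 depth=1 children=[] left=['C', 'P'] right=['A'] parent=R
Step 2 (left): focus=P path=1 depth=1 children=[] left=['C'] right=['M', 'A'] parent=R
Step 3 (left): focus=C path=0 depth=1 children=['W'] left=[] right=['P', 'M', 'A'] parent=R
Step 4 (right): focus=P path=1 depth=1 children=[] left=['C'] right=['M', 'A'] parent=R
Step 5 (down 0): INVALID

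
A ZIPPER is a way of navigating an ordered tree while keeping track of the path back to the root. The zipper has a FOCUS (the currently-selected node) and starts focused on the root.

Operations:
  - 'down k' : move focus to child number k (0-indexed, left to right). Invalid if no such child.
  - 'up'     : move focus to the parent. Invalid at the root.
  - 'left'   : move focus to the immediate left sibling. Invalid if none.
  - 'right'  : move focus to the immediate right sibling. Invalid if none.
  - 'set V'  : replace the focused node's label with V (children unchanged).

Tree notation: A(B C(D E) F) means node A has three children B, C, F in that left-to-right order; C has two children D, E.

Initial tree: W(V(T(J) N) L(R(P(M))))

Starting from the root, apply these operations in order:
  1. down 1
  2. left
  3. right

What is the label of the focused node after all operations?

Answer: L

Derivation:
Step 1 (down 1): focus=L path=1 depth=1 children=['R'] left=['V'] right=[] parent=W
Step 2 (left): focus=V path=0 depth=1 children=['T', 'N'] left=[] right=['L'] parent=W
Step 3 (right): focus=L path=1 depth=1 children=['R'] left=['V'] right=[] parent=W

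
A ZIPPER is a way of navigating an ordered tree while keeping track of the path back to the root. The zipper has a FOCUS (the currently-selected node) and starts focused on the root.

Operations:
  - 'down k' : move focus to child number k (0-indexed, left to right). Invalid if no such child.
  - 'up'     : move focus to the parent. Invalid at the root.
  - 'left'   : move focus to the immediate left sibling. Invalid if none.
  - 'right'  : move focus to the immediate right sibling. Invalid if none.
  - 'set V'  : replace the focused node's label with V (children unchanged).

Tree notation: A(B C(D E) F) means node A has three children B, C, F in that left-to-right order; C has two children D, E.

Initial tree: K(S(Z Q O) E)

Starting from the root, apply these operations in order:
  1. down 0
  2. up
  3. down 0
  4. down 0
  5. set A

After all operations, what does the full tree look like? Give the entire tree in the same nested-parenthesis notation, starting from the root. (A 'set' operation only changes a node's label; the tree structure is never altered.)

Answer: K(S(A Q O) E)

Derivation:
Step 1 (down 0): focus=S path=0 depth=1 children=['Z', 'Q', 'O'] left=[] right=['E'] parent=K
Step 2 (up): focus=K path=root depth=0 children=['S', 'E'] (at root)
Step 3 (down 0): focus=S path=0 depth=1 children=['Z', 'Q', 'O'] left=[] right=['E'] parent=K
Step 4 (down 0): focus=Z path=0/0 depth=2 children=[] left=[] right=['Q', 'O'] parent=S
Step 5 (set A): focus=A path=0/0 depth=2 children=[] left=[] right=['Q', 'O'] parent=S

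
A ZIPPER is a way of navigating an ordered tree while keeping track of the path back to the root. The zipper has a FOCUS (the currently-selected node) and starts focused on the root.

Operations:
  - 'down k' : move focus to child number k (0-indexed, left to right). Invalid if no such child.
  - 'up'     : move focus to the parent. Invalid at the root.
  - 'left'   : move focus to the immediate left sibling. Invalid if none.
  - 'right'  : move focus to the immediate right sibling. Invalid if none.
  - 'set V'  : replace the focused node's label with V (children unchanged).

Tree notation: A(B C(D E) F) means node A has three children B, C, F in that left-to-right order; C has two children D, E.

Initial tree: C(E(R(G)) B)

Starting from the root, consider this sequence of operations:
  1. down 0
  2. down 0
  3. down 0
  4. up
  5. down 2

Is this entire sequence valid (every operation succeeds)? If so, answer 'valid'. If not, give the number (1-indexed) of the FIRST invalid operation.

Answer: 5

Derivation:
Step 1 (down 0): focus=E path=0 depth=1 children=['R'] left=[] right=['B'] parent=C
Step 2 (down 0): focus=R path=0/0 depth=2 children=['G'] left=[] right=[] parent=E
Step 3 (down 0): focus=G path=0/0/0 depth=3 children=[] left=[] right=[] parent=R
Step 4 (up): focus=R path=0/0 depth=2 children=['G'] left=[] right=[] parent=E
Step 5 (down 2): INVALID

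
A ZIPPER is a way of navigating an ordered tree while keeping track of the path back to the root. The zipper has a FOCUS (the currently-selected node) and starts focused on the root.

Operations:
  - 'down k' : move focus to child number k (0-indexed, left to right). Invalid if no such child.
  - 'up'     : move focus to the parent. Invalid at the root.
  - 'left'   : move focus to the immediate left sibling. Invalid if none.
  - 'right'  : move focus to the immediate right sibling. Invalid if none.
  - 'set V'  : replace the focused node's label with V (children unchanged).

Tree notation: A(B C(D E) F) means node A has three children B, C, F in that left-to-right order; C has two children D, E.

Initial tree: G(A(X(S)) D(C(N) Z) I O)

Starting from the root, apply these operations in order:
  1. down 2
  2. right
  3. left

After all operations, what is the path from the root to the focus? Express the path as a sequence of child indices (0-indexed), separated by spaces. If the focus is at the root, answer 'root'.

Step 1 (down 2): focus=I path=2 depth=1 children=[] left=['A', 'D'] right=['O'] parent=G
Step 2 (right): focus=O path=3 depth=1 children=[] left=['A', 'D', 'I'] right=[] parent=G
Step 3 (left): focus=I path=2 depth=1 children=[] left=['A', 'D'] right=['O'] parent=G

Answer: 2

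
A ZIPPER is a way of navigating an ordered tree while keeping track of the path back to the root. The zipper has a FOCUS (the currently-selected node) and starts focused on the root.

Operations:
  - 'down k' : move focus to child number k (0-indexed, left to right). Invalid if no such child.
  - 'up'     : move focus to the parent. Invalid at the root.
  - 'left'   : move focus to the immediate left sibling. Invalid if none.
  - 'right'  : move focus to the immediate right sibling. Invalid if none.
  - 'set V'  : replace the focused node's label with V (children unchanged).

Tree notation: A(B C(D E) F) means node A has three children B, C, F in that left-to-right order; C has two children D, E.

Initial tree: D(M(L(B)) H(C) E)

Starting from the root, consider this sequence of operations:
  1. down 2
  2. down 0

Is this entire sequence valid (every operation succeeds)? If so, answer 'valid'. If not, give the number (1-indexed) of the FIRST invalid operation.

Step 1 (down 2): focus=E path=2 depth=1 children=[] left=['M', 'H'] right=[] parent=D
Step 2 (down 0): INVALID

Answer: 2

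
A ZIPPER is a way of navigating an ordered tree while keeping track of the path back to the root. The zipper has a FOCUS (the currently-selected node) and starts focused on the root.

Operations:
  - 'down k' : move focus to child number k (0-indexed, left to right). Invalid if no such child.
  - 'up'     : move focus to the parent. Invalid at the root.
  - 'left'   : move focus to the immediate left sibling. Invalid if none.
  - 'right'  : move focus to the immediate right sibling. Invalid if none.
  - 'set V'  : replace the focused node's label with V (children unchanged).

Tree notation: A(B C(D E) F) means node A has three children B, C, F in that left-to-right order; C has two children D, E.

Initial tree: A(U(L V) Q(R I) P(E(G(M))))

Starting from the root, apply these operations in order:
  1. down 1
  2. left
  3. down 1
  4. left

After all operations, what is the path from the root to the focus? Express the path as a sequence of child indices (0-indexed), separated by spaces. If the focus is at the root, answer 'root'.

Step 1 (down 1): focus=Q path=1 depth=1 children=['R', 'I'] left=['U'] right=['P'] parent=A
Step 2 (left): focus=U path=0 depth=1 children=['L', 'V'] left=[] right=['Q', 'P'] parent=A
Step 3 (down 1): focus=V path=0/1 depth=2 children=[] left=['L'] right=[] parent=U
Step 4 (left): focus=L path=0/0 depth=2 children=[] left=[] right=['V'] parent=U

Answer: 0 0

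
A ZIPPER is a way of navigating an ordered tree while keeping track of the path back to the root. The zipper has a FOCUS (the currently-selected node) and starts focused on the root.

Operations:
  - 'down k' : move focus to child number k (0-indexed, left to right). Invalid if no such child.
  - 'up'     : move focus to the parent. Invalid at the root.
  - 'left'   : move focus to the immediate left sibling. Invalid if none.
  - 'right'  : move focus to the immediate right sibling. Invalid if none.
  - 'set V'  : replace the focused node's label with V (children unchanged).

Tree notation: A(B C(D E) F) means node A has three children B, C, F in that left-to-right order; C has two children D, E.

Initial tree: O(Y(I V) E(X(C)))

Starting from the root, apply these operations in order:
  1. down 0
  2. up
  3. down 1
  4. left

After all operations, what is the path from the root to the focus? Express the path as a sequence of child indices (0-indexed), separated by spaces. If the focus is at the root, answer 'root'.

Answer: 0

Derivation:
Step 1 (down 0): focus=Y path=0 depth=1 children=['I', 'V'] left=[] right=['E'] parent=O
Step 2 (up): focus=O path=root depth=0 children=['Y', 'E'] (at root)
Step 3 (down 1): focus=E path=1 depth=1 children=['X'] left=['Y'] right=[] parent=O
Step 4 (left): focus=Y path=0 depth=1 children=['I', 'V'] left=[] right=['E'] parent=O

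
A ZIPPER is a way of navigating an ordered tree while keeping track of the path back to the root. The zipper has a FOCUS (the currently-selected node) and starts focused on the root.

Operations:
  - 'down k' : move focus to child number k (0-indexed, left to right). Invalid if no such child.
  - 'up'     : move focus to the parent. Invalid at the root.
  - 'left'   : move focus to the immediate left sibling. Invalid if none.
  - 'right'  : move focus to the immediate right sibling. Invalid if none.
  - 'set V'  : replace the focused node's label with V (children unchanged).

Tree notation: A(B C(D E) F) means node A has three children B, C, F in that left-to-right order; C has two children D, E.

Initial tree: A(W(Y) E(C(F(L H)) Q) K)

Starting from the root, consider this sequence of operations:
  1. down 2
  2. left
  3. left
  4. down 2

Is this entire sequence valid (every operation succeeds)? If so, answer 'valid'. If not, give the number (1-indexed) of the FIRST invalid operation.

Answer: 4

Derivation:
Step 1 (down 2): focus=K path=2 depth=1 children=[] left=['W', 'E'] right=[] parent=A
Step 2 (left): focus=E path=1 depth=1 children=['C', 'Q'] left=['W'] right=['K'] parent=A
Step 3 (left): focus=W path=0 depth=1 children=['Y'] left=[] right=['E', 'K'] parent=A
Step 4 (down 2): INVALID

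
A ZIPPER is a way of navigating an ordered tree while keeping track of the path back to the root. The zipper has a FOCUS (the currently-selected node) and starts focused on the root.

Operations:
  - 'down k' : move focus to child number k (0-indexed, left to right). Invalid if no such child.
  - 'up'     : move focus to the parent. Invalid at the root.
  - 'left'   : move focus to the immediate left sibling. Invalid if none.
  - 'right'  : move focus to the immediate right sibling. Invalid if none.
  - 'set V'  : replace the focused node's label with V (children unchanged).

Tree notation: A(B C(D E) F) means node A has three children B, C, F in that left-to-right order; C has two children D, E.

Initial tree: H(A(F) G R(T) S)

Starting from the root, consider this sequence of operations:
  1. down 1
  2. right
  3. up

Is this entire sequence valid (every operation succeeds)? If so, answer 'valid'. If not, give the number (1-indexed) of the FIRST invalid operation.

Step 1 (down 1): focus=G path=1 depth=1 children=[] left=['A'] right=['R', 'S'] parent=H
Step 2 (right): focus=R path=2 depth=1 children=['T'] left=['A', 'G'] right=['S'] parent=H
Step 3 (up): focus=H path=root depth=0 children=['A', 'G', 'R', 'S'] (at root)

Answer: valid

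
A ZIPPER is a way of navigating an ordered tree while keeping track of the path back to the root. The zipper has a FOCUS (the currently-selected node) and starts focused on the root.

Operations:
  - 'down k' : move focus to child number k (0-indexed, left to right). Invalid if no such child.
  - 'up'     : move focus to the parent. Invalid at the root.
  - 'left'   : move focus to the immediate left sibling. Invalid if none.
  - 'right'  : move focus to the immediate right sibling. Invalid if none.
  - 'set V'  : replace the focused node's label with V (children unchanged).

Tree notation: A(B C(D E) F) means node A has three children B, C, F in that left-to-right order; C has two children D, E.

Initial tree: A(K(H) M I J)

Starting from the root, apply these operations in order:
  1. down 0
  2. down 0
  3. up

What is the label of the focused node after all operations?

Step 1 (down 0): focus=K path=0 depth=1 children=['H'] left=[] right=['M', 'I', 'J'] parent=A
Step 2 (down 0): focus=H path=0/0 depth=2 children=[] left=[] right=[] parent=K
Step 3 (up): focus=K path=0 depth=1 children=['H'] left=[] right=['M', 'I', 'J'] parent=A

Answer: K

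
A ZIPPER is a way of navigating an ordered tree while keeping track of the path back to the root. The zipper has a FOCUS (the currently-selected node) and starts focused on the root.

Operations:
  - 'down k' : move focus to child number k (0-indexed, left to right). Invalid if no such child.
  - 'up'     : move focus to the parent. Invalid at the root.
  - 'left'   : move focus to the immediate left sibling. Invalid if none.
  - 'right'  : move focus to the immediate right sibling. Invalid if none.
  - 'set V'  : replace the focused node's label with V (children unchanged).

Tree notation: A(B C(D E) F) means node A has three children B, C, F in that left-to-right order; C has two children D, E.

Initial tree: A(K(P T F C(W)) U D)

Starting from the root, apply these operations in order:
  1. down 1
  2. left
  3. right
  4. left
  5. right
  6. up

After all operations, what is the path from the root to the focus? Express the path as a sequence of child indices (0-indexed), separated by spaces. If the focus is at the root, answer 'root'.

Answer: root

Derivation:
Step 1 (down 1): focus=U path=1 depth=1 children=[] left=['K'] right=['D'] parent=A
Step 2 (left): focus=K path=0 depth=1 children=['P', 'T', 'F', 'C'] left=[] right=['U', 'D'] parent=A
Step 3 (right): focus=U path=1 depth=1 children=[] left=['K'] right=['D'] parent=A
Step 4 (left): focus=K path=0 depth=1 children=['P', 'T', 'F', 'C'] left=[] right=['U', 'D'] parent=A
Step 5 (right): focus=U path=1 depth=1 children=[] left=['K'] right=['D'] parent=A
Step 6 (up): focus=A path=root depth=0 children=['K', 'U', 'D'] (at root)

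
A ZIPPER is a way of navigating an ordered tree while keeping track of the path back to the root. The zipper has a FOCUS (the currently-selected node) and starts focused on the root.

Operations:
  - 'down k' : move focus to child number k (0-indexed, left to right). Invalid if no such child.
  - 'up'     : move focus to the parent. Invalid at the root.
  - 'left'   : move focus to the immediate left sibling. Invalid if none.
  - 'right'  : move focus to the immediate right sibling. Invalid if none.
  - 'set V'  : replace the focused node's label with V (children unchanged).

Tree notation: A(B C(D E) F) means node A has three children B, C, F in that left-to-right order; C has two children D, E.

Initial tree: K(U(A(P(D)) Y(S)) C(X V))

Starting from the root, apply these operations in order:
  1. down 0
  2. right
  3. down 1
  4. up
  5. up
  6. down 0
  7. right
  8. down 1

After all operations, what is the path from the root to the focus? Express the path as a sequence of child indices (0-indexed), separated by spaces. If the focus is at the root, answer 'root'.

Step 1 (down 0): focus=U path=0 depth=1 children=['A', 'Y'] left=[] right=['C'] parent=K
Step 2 (right): focus=C path=1 depth=1 children=['X', 'V'] left=['U'] right=[] parent=K
Step 3 (down 1): focus=V path=1/1 depth=2 children=[] left=['X'] right=[] parent=C
Step 4 (up): focus=C path=1 depth=1 children=['X', 'V'] left=['U'] right=[] parent=K
Step 5 (up): focus=K path=root depth=0 children=['U', 'C'] (at root)
Step 6 (down 0): focus=U path=0 depth=1 children=['A', 'Y'] left=[] right=['C'] parent=K
Step 7 (right): focus=C path=1 depth=1 children=['X', 'V'] left=['U'] right=[] parent=K
Step 8 (down 1): focus=V path=1/1 depth=2 children=[] left=['X'] right=[] parent=C

Answer: 1 1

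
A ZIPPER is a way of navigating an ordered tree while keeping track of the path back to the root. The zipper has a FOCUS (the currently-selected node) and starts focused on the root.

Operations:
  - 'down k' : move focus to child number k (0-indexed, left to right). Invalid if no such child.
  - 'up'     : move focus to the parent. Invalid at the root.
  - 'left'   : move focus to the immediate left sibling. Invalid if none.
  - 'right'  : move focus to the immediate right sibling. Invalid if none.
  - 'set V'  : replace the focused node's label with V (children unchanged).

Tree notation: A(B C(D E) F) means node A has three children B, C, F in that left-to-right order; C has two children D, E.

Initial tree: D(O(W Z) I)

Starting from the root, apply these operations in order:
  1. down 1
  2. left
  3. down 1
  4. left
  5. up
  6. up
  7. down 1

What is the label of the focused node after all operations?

Step 1 (down 1): focus=I path=1 depth=1 children=[] left=['O'] right=[] parent=D
Step 2 (left): focus=O path=0 depth=1 children=['W', 'Z'] left=[] right=['I'] parent=D
Step 3 (down 1): focus=Z path=0/1 depth=2 children=[] left=['W'] right=[] parent=O
Step 4 (left): focus=W path=0/0 depth=2 children=[] left=[] right=['Z'] parent=O
Step 5 (up): focus=O path=0 depth=1 children=['W', 'Z'] left=[] right=['I'] parent=D
Step 6 (up): focus=D path=root depth=0 children=['O', 'I'] (at root)
Step 7 (down 1): focus=I path=1 depth=1 children=[] left=['O'] right=[] parent=D

Answer: I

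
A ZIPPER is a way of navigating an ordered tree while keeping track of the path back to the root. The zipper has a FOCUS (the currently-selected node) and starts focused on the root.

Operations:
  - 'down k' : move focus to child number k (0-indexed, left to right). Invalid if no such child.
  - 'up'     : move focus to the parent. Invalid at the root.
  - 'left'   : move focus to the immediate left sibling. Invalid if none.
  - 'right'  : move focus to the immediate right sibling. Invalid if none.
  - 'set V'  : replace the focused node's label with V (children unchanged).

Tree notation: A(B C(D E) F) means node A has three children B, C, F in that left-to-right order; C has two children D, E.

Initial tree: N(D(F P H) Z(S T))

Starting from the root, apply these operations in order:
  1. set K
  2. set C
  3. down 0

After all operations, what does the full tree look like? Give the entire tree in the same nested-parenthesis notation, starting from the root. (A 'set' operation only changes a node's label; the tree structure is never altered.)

Step 1 (set K): focus=K path=root depth=0 children=['D', 'Z'] (at root)
Step 2 (set C): focus=C path=root depth=0 children=['D', 'Z'] (at root)
Step 3 (down 0): focus=D path=0 depth=1 children=['F', 'P', 'H'] left=[] right=['Z'] parent=C

Answer: C(D(F P H) Z(S T))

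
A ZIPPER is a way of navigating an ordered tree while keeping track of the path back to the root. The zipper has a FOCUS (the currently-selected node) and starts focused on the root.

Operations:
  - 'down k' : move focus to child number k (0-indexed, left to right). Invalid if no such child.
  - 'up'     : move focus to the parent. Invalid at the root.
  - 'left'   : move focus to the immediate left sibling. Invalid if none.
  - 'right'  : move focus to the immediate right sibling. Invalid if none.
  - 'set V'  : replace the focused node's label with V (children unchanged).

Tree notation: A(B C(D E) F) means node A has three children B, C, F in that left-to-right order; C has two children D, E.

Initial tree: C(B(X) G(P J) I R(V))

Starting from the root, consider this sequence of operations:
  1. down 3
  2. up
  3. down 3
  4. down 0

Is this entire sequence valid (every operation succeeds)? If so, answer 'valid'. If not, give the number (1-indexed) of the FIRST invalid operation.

Step 1 (down 3): focus=R path=3 depth=1 children=['V'] left=['B', 'G', 'I'] right=[] parent=C
Step 2 (up): focus=C path=root depth=0 children=['B', 'G', 'I', 'R'] (at root)
Step 3 (down 3): focus=R path=3 depth=1 children=['V'] left=['B', 'G', 'I'] right=[] parent=C
Step 4 (down 0): focus=V path=3/0 depth=2 children=[] left=[] right=[] parent=R

Answer: valid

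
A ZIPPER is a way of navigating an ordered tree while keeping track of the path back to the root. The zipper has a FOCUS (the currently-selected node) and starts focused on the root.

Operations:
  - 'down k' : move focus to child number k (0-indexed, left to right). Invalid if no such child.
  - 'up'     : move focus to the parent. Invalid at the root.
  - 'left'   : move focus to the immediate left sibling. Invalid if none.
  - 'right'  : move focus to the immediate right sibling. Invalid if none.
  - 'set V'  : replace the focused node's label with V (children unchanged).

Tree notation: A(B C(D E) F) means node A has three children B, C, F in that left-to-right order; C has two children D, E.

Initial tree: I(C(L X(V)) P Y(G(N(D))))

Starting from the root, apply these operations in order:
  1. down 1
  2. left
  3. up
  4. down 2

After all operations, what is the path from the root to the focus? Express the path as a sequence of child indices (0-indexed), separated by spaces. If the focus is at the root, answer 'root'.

Answer: 2

Derivation:
Step 1 (down 1): focus=P path=1 depth=1 children=[] left=['C'] right=['Y'] parent=I
Step 2 (left): focus=C path=0 depth=1 children=['L', 'X'] left=[] right=['P', 'Y'] parent=I
Step 3 (up): focus=I path=root depth=0 children=['C', 'P', 'Y'] (at root)
Step 4 (down 2): focus=Y path=2 depth=1 children=['G'] left=['C', 'P'] right=[] parent=I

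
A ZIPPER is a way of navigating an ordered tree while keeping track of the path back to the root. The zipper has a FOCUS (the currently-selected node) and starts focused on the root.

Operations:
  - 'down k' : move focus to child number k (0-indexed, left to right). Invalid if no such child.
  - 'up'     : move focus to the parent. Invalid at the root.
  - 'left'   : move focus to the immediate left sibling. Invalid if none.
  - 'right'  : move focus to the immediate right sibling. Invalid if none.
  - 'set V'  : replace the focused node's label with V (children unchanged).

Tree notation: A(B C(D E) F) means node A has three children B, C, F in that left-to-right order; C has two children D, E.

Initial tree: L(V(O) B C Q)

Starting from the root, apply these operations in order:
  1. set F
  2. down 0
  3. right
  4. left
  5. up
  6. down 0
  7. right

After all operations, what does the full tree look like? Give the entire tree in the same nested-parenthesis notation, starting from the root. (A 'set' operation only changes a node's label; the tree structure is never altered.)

Step 1 (set F): focus=F path=root depth=0 children=['V', 'B', 'C', 'Q'] (at root)
Step 2 (down 0): focus=V path=0 depth=1 children=['O'] left=[] right=['B', 'C', 'Q'] parent=F
Step 3 (right): focus=B path=1 depth=1 children=[] left=['V'] right=['C', 'Q'] parent=F
Step 4 (left): focus=V path=0 depth=1 children=['O'] left=[] right=['B', 'C', 'Q'] parent=F
Step 5 (up): focus=F path=root depth=0 children=['V', 'B', 'C', 'Q'] (at root)
Step 6 (down 0): focus=V path=0 depth=1 children=['O'] left=[] right=['B', 'C', 'Q'] parent=F
Step 7 (right): focus=B path=1 depth=1 children=[] left=['V'] right=['C', 'Q'] parent=F

Answer: F(V(O) B C Q)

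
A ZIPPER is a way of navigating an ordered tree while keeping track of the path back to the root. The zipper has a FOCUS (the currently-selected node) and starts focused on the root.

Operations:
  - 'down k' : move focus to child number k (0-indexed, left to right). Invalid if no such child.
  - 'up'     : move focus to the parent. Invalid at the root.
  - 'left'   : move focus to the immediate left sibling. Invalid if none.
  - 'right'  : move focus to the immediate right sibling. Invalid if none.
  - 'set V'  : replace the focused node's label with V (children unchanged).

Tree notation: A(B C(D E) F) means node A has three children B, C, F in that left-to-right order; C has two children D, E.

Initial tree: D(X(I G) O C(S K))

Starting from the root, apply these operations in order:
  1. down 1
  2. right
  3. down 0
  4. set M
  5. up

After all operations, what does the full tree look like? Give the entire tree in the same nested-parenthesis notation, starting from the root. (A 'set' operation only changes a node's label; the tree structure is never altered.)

Answer: D(X(I G) O C(M K))

Derivation:
Step 1 (down 1): focus=O path=1 depth=1 children=[] left=['X'] right=['C'] parent=D
Step 2 (right): focus=C path=2 depth=1 children=['S', 'K'] left=['X', 'O'] right=[] parent=D
Step 3 (down 0): focus=S path=2/0 depth=2 children=[] left=[] right=['K'] parent=C
Step 4 (set M): focus=M path=2/0 depth=2 children=[] left=[] right=['K'] parent=C
Step 5 (up): focus=C path=2 depth=1 children=['M', 'K'] left=['X', 'O'] right=[] parent=D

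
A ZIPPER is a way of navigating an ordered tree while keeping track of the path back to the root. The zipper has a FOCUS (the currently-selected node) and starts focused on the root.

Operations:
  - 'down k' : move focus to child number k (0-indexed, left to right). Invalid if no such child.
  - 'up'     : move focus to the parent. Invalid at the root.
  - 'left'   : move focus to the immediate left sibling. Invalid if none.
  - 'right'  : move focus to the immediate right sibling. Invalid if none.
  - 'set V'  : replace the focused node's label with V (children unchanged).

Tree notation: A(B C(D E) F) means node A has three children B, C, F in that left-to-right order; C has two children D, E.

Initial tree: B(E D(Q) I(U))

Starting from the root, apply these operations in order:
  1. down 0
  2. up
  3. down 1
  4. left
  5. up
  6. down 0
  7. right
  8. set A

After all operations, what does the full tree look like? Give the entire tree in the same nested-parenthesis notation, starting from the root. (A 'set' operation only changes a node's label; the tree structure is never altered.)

Step 1 (down 0): focus=E path=0 depth=1 children=[] left=[] right=['D', 'I'] parent=B
Step 2 (up): focus=B path=root depth=0 children=['E', 'D', 'I'] (at root)
Step 3 (down 1): focus=D path=1 depth=1 children=['Q'] left=['E'] right=['I'] parent=B
Step 4 (left): focus=E path=0 depth=1 children=[] left=[] right=['D', 'I'] parent=B
Step 5 (up): focus=B path=root depth=0 children=['E', 'D', 'I'] (at root)
Step 6 (down 0): focus=E path=0 depth=1 children=[] left=[] right=['D', 'I'] parent=B
Step 7 (right): focus=D path=1 depth=1 children=['Q'] left=['E'] right=['I'] parent=B
Step 8 (set A): focus=A path=1 depth=1 children=['Q'] left=['E'] right=['I'] parent=B

Answer: B(E A(Q) I(U))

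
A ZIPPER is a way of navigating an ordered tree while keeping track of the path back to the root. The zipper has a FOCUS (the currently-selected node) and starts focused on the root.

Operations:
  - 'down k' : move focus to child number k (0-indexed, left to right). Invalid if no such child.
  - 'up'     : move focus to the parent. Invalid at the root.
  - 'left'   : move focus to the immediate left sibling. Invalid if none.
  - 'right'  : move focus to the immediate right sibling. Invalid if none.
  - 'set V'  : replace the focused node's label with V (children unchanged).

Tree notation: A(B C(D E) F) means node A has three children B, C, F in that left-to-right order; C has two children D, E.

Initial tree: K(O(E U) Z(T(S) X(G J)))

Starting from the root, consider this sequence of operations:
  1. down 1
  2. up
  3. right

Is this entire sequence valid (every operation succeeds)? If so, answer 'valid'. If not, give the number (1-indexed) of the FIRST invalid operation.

Answer: 3

Derivation:
Step 1 (down 1): focus=Z path=1 depth=1 children=['T', 'X'] left=['O'] right=[] parent=K
Step 2 (up): focus=K path=root depth=0 children=['O', 'Z'] (at root)
Step 3 (right): INVALID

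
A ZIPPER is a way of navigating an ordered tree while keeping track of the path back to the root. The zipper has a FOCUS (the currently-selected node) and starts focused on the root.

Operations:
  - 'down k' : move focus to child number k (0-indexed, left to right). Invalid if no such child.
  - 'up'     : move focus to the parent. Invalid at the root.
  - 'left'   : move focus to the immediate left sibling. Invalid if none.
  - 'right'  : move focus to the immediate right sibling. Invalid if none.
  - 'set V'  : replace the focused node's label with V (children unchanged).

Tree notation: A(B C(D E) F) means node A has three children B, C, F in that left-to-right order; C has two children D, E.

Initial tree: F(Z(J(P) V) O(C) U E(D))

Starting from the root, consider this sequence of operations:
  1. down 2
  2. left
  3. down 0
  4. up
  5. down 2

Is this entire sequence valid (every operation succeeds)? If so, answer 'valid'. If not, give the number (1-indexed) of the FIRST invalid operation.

Step 1 (down 2): focus=U path=2 depth=1 children=[] left=['Z', 'O'] right=['E'] parent=F
Step 2 (left): focus=O path=1 depth=1 children=['C'] left=['Z'] right=['U', 'E'] parent=F
Step 3 (down 0): focus=C path=1/0 depth=2 children=[] left=[] right=[] parent=O
Step 4 (up): focus=O path=1 depth=1 children=['C'] left=['Z'] right=['U', 'E'] parent=F
Step 5 (down 2): INVALID

Answer: 5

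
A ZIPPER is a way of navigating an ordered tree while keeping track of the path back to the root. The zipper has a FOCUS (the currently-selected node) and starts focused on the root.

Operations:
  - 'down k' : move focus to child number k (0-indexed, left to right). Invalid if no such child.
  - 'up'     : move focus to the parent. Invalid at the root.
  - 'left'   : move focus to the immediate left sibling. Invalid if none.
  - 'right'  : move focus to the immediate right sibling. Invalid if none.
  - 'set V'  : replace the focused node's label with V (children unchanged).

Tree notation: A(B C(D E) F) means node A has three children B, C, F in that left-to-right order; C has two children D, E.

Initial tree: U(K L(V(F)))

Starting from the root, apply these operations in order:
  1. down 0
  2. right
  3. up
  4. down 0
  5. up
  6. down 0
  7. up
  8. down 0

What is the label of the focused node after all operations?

Step 1 (down 0): focus=K path=0 depth=1 children=[] left=[] right=['L'] parent=U
Step 2 (right): focus=L path=1 depth=1 children=['V'] left=['K'] right=[] parent=U
Step 3 (up): focus=U path=root depth=0 children=['K', 'L'] (at root)
Step 4 (down 0): focus=K path=0 depth=1 children=[] left=[] right=['L'] parent=U
Step 5 (up): focus=U path=root depth=0 children=['K', 'L'] (at root)
Step 6 (down 0): focus=K path=0 depth=1 children=[] left=[] right=['L'] parent=U
Step 7 (up): focus=U path=root depth=0 children=['K', 'L'] (at root)
Step 8 (down 0): focus=K path=0 depth=1 children=[] left=[] right=['L'] parent=U

Answer: K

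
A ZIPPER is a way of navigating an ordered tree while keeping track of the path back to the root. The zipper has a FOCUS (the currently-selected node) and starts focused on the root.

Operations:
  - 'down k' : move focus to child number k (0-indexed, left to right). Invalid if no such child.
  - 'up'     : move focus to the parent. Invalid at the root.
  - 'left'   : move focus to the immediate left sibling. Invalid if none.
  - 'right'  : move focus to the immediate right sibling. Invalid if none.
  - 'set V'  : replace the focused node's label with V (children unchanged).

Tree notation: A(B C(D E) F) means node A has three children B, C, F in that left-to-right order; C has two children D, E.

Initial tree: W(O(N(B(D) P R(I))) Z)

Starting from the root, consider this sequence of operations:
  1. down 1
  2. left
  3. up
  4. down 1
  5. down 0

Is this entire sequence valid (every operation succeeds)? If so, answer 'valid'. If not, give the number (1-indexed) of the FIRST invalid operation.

Step 1 (down 1): focus=Z path=1 depth=1 children=[] left=['O'] right=[] parent=W
Step 2 (left): focus=O path=0 depth=1 children=['N'] left=[] right=['Z'] parent=W
Step 3 (up): focus=W path=root depth=0 children=['O', 'Z'] (at root)
Step 4 (down 1): focus=Z path=1 depth=1 children=[] left=['O'] right=[] parent=W
Step 5 (down 0): INVALID

Answer: 5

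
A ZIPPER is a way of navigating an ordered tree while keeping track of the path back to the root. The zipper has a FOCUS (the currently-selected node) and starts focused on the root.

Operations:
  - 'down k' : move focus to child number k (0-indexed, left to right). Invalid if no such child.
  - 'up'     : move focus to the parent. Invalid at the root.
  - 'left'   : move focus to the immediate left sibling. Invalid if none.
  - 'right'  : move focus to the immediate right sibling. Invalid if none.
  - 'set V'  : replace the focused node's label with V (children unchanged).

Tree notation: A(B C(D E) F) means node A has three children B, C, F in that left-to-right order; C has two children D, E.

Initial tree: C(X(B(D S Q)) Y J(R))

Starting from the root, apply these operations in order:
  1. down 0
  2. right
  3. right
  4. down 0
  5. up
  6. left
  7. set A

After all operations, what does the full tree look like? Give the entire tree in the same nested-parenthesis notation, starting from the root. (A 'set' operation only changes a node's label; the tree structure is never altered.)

Step 1 (down 0): focus=X path=0 depth=1 children=['B'] left=[] right=['Y', 'J'] parent=C
Step 2 (right): focus=Y path=1 depth=1 children=[] left=['X'] right=['J'] parent=C
Step 3 (right): focus=J path=2 depth=1 children=['R'] left=['X', 'Y'] right=[] parent=C
Step 4 (down 0): focus=R path=2/0 depth=2 children=[] left=[] right=[] parent=J
Step 5 (up): focus=J path=2 depth=1 children=['R'] left=['X', 'Y'] right=[] parent=C
Step 6 (left): focus=Y path=1 depth=1 children=[] left=['X'] right=['J'] parent=C
Step 7 (set A): focus=A path=1 depth=1 children=[] left=['X'] right=['J'] parent=C

Answer: C(X(B(D S Q)) A J(R))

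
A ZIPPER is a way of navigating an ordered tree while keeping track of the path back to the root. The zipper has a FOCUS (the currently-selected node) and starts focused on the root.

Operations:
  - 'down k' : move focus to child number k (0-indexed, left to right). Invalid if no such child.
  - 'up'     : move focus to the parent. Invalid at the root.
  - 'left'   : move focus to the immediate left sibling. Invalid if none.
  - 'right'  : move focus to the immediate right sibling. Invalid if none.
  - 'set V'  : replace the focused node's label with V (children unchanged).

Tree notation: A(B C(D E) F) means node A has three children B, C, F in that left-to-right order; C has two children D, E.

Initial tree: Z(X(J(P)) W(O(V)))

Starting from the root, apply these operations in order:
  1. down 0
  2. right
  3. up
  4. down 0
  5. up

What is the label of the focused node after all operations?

Step 1 (down 0): focus=X path=0 depth=1 children=['J'] left=[] right=['W'] parent=Z
Step 2 (right): focus=W path=1 depth=1 children=['O'] left=['X'] right=[] parent=Z
Step 3 (up): focus=Z path=root depth=0 children=['X', 'W'] (at root)
Step 4 (down 0): focus=X path=0 depth=1 children=['J'] left=[] right=['W'] parent=Z
Step 5 (up): focus=Z path=root depth=0 children=['X', 'W'] (at root)

Answer: Z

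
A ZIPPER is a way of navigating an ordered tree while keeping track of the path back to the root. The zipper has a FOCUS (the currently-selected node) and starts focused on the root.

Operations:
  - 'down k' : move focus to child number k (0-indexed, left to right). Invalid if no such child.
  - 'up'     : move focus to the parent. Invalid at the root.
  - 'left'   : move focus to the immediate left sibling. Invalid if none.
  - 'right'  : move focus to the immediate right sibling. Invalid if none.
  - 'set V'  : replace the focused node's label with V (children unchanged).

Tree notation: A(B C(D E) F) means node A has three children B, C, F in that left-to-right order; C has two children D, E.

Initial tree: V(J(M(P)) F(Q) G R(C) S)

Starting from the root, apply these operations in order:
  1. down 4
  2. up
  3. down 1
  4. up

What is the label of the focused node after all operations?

Step 1 (down 4): focus=S path=4 depth=1 children=[] left=['J', 'F', 'G', 'R'] right=[] parent=V
Step 2 (up): focus=V path=root depth=0 children=['J', 'F', 'G', 'R', 'S'] (at root)
Step 3 (down 1): focus=F path=1 depth=1 children=['Q'] left=['J'] right=['G', 'R', 'S'] parent=V
Step 4 (up): focus=V path=root depth=0 children=['J', 'F', 'G', 'R', 'S'] (at root)

Answer: V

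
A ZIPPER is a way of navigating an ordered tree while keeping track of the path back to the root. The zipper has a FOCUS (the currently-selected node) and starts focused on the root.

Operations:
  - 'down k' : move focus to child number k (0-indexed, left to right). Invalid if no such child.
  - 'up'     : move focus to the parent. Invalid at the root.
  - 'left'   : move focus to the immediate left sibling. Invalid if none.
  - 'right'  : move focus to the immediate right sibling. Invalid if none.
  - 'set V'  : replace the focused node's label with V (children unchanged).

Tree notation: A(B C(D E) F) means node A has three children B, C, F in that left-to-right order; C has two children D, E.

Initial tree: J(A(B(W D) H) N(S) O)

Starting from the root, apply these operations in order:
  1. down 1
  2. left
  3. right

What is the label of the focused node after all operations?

Answer: N

Derivation:
Step 1 (down 1): focus=N path=1 depth=1 children=['S'] left=['A'] right=['O'] parent=J
Step 2 (left): focus=A path=0 depth=1 children=['B', 'H'] left=[] right=['N', 'O'] parent=J
Step 3 (right): focus=N path=1 depth=1 children=['S'] left=['A'] right=['O'] parent=J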